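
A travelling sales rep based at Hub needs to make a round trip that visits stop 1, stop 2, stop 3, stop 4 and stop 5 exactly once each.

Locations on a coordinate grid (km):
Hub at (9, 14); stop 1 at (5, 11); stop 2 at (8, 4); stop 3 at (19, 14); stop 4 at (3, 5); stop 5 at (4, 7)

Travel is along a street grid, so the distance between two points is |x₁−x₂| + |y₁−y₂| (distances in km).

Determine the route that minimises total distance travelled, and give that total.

There are 60 distinct closed tours to check (reversals are equivalent).
Hub-stop 1-stop 2-stop 3-stop 4-stop 5-Hub: 7+10+21+25+3+12 = 78
Hub-stop 1-stop 2-stop 3-stop 5-stop 4-Hub: 7+10+21+22+3+15 = 78
Hub-stop 1-stop 2-stop 4-stop 3-stop 5-Hub: 7+10+6+25+22+12 = 82
Hub-stop 1-stop 2-stop 4-stop 5-stop 3-Hub: 7+10+6+3+22+10 = 58
Hub-stop 1-stop 2-stop 5-stop 3-stop 4-Hub: 7+10+7+22+25+15 = 86
Hub-stop 1-stop 2-stop 5-stop 4-stop 3-Hub: 7+10+7+3+25+10 = 62
Hub-stop 1-stop 3-stop 2-stop 4-stop 5-Hub: 7+17+21+6+3+12 = 66
Hub-stop 1-stop 3-stop 2-stop 5-stop 4-Hub: 7+17+21+7+3+15 = 70
Hub-stop 1-stop 3-stop 4-stop 2-stop 5-Hub: 7+17+25+6+7+12 = 74
Hub-stop 1-stop 3-stop 4-stop 5-stop 2-Hub: 7+17+25+3+7+11 = 70
Hub-stop 1-stop 3-stop 5-stop 2-stop 4-Hub: 7+17+22+7+6+15 = 74
Hub-stop 1-stop 3-stop 5-stop 4-stop 2-Hub: 7+17+22+3+6+11 = 66
Hub-stop 1-stop 4-stop 2-stop 3-stop 5-Hub: 7+8+6+21+22+12 = 76
Hub-stop 1-stop 4-stop 2-stop 5-stop 3-Hub: 7+8+6+7+22+10 = 60
… (46 more)
Hub-stop 1-stop 5-stop 4-stop 2-stop 3-Hub: 7+5+3+6+21+10 = 52  ← best
The minimum is 52.
One optimal route: Hub → stop 1 → stop 5 → stop 4 → stop 2 → stop 3 → Hub (or its reverse).

52 km — the shortest possible round trip.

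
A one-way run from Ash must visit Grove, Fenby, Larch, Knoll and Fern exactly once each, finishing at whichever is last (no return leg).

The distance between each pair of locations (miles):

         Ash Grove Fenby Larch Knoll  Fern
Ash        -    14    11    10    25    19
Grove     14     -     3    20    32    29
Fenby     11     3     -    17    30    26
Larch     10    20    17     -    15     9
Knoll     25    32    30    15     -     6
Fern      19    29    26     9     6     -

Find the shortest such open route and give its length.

There are 5! = 120 possible orderings.
Ash - Grove - Fenby - Larch - Knoll - Fern: 14+3+17+15+6 = 55
Ash - Grove - Fenby - Larch - Fern - Knoll: 14+3+17+9+6 = 49
Ash - Grove - Fenby - Knoll - Larch - Fern: 14+3+30+15+9 = 71
Ash - Grove - Fenby - Knoll - Fern - Larch: 14+3+30+6+9 = 62
Ash - Grove - Fenby - Fern - Larch - Knoll: 14+3+26+9+15 = 67
Ash - Grove - Fenby - Fern - Knoll - Larch: 14+3+26+6+15 = 64
Ash - Grove - Larch - Fenby - Knoll - Fern: 14+20+17+30+6 = 87
Ash - Grove - Larch - Fenby - Fern - Knoll: 14+20+17+26+6 = 83
Ash - Grove - Larch - Knoll - Fenby - Fern: 14+20+15+30+26 = 105
Ash - Grove - Larch - Knoll - Fern - Fenby: 14+20+15+6+26 = 81
Ash - Grove - Larch - Fern - Fenby - Knoll: 14+20+9+26+30 = 99
Ash - Grove - Larch - Fern - Knoll - Fenby: 14+20+9+6+30 = 79
Ash - Grove - Knoll - Fenby - Larch - Fern: 14+32+30+17+9 = 102
Ash - Grove - Knoll - Fenby - Fern - Larch: 14+32+30+26+9 = 111
… (106 more)
The minimum is 49.
One shortest path: Ash → Grove → Fenby → Larch → Fern → Knoll.

Shortest open route: 49 miles.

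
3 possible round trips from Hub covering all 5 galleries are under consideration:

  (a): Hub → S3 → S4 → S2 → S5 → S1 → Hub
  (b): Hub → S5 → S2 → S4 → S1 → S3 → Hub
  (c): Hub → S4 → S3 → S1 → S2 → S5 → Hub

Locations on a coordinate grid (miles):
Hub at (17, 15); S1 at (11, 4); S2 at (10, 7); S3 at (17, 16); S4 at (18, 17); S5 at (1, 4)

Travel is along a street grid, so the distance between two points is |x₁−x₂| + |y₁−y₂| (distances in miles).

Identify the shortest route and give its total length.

Shortest is (a), total 60 miles.

(a): 1 + 2 + 18 + 12 + 10 + 17 = 60
(b): 27 + 12 + 18 + 20 + 18 + 1 = 96
(c): 3 + 2 + 18 + 4 + 12 + 27 = 66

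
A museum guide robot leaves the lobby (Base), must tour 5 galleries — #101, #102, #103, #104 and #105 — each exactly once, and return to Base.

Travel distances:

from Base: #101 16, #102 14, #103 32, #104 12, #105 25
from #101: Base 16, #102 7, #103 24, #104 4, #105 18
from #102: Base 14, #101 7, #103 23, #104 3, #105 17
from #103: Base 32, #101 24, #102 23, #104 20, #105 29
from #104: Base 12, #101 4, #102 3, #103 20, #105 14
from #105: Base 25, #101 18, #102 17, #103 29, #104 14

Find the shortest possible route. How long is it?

99 — the shortest possible round trip.

Base-#101-#102-#103-#104-#105-Base: 16+7+23+20+14+25 = 105
Base-#101-#102-#103-#105-#104-Base: 16+7+23+29+14+12 = 101
Base-#101-#102-#104-#103-#105-Base: 16+7+3+20+29+25 = 100
Base-#101-#102-#104-#105-#103-Base: 16+7+3+14+29+32 = 101
Base-#101-#102-#105-#103-#104-Base: 16+7+17+29+20+12 = 101
Base-#101-#102-#105-#104-#103-Base: 16+7+17+14+20+32 = 106
Base-#101-#103-#102-#104-#105-Base: 16+24+23+3+14+25 = 105
Base-#101-#103-#102-#105-#104-Base: 16+24+23+17+14+12 = 106
Base-#101-#103-#104-#102-#105-Base: 16+24+20+3+17+25 = 105
Base-#101-#103-#104-#105-#102-Base: 16+24+20+14+17+14 = 105
Base-#101-#103-#105-#102-#104-Base: 16+24+29+17+3+12 = 101
Base-#101-#103-#105-#104-#102-Base: 16+24+29+14+3+14 = 100
Base-#101-#104-#102-#103-#105-Base: 16+4+3+23+29+25 = 100
Base-#101-#104-#102-#105-#103-Base: 16+4+3+17+29+32 = 101
… (46 more)
Base-#102-#101-#104-#103-#105-Base: 14+7+4+20+29+25 = 99  ← best
The minimum is 99.
One optimal route: Base → #102 → #101 → #104 → #103 → #105 → Base (or its reverse).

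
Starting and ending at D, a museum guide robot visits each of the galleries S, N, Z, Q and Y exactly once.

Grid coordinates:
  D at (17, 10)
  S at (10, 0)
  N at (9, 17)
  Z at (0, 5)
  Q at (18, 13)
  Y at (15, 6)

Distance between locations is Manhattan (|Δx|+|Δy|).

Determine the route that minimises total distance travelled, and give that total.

D-S-N-Z-Q-Y-D: 17+18+21+26+10+6 = 98
D-S-N-Z-Y-Q-D: 17+18+21+16+10+4 = 86
D-S-N-Q-Z-Y-D: 17+18+13+26+16+6 = 96
D-S-N-Q-Y-Z-D: 17+18+13+10+16+22 = 96
D-S-N-Y-Z-Q-D: 17+18+17+16+26+4 = 98
D-S-N-Y-Q-Z-D: 17+18+17+10+26+22 = 110
D-S-Z-N-Q-Y-D: 17+15+21+13+10+6 = 82
D-S-Z-N-Y-Q-D: 17+15+21+17+10+4 = 84
D-S-Z-Q-N-Y-D: 17+15+26+13+17+6 = 94
D-S-Z-Q-Y-N-D: 17+15+26+10+17+15 = 100
D-S-Z-Y-N-Q-D: 17+15+16+17+13+4 = 82
D-S-Z-Y-Q-N-D: 17+15+16+10+13+15 = 86
D-S-Q-N-Z-Y-D: 17+21+13+21+16+6 = 94
D-S-Q-N-Y-Z-D: 17+21+13+17+16+22 = 106
… (46 more)
D-Q-N-Z-S-Y-D: 4+13+21+15+11+6 = 70  ← best
The minimum is 70.
One optimal route: D → Q → N → Z → S → Y → D (or its reverse).

Shortest round trip = 70.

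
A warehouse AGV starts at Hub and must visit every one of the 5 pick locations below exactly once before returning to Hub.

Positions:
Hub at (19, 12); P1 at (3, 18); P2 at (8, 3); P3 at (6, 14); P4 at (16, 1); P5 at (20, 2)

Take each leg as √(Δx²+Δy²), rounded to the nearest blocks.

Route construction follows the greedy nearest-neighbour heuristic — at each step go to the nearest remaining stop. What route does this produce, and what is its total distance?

At Hub the remaining stops are P5 10, P4 11, P3 13, P2 14, P1 17; go to P5.
At P5 the remaining stops are P4 4, P2 12, P3 18, P1 23; go to P4.
At P4 the remaining stops are P2 8, P3 16, P1 21; go to P2.
At P2 the remaining stops are P3 11, P1 16; go to P3.
At P3 the remaining stops are P1 5; go to P1.
Return P1→Hub: 17.
Total = 10 + 4 + 8 + 11 + 5 + 17 = 55.

Nearest-neighbour total = 55 blocks; route Hub → P5 → P4 → P2 → P3 → P1 → Hub.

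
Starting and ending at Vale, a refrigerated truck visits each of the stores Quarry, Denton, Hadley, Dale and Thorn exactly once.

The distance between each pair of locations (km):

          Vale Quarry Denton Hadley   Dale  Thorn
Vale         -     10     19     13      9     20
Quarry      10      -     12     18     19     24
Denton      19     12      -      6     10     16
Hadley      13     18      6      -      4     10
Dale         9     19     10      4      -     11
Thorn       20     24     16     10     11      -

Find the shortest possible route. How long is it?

There are 60 distinct closed tours to check (reversals are equivalent).
Vale → Quarry → Denton → Hadley → Dale → Thorn → Vale: 10+12+6+4+11+20 = 63
Vale → Quarry → Denton → Hadley → Thorn → Dale → Vale: 10+12+6+10+11+9 = 58
Vale → Quarry → Denton → Dale → Hadley → Thorn → Vale: 10+12+10+4+10+20 = 66
Vale → Quarry → Denton → Dale → Thorn → Hadley → Vale: 10+12+10+11+10+13 = 66
Vale → Quarry → Denton → Thorn → Hadley → Dale → Vale: 10+12+16+10+4+9 = 61
Vale → Quarry → Denton → Thorn → Dale → Hadley → Vale: 10+12+16+11+4+13 = 66
Vale → Quarry → Hadley → Denton → Dale → Thorn → Vale: 10+18+6+10+11+20 = 75
Vale → Quarry → Hadley → Denton → Thorn → Dale → Vale: 10+18+6+16+11+9 = 70
Vale → Quarry → Hadley → Dale → Denton → Thorn → Vale: 10+18+4+10+16+20 = 78
Vale → Quarry → Hadley → Dale → Thorn → Denton → Vale: 10+18+4+11+16+19 = 78
Vale → Quarry → Hadley → Thorn → Denton → Dale → Vale: 10+18+10+16+10+9 = 73
Vale → Quarry → Hadley → Thorn → Dale → Denton → Vale: 10+18+10+11+10+19 = 78
Vale → Quarry → Dale → Denton → Hadley → Thorn → Vale: 10+19+10+6+10+20 = 75
Vale → Quarry → Dale → Denton → Thorn → Hadley → Vale: 10+19+10+16+10+13 = 78
… (46 more)
The minimum is 58.
One optimal route: Vale → Quarry → Denton → Hadley → Thorn → Dale → Vale (or its reverse).

Shortest round trip = 58 km.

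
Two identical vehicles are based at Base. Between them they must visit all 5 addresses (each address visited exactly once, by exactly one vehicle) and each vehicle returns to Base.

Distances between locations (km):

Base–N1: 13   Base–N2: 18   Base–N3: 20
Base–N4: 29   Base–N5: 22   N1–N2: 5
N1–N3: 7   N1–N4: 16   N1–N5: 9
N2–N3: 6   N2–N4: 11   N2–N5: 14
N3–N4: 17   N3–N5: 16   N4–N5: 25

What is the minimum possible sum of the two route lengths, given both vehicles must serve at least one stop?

110 km — the smallest possible combined total.

There are 2^4 − 1 = 15 ways to divide the 5 stops into two non-empty groups. For each, the best each vehicle can do is its own shortest tour through its group:
  {N1} + {N2, N3, N4, N5}: 26 + 84 = 110
  {N2} + {N1, N3, N4, N5}: 36 + 84 = 120
  {N1, N2} + {N3, N4, N5}: 36 + 84 = 120
  {N3} + {N1, N2, N4, N5}: 40 + 76 = 116
  {N1, N3} + {N2, N4, N5}: 40 + 76 = 116
  {N2, N3} + {N1, N4, N5}: 44 + 76 = 120
  … (15 splits in total)
Best: vehicle 1 Base → N1 → Base = 26; vehicle 2 Base → N2 → N4 → N3 → N5 → Base = 84; combined 110.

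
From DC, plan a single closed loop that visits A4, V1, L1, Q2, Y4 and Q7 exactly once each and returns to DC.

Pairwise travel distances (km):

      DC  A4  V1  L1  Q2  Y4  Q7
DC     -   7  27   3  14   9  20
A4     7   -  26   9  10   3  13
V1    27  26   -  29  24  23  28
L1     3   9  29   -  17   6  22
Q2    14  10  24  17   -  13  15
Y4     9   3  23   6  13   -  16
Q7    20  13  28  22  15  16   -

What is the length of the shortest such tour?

Shortest round trip = 91 km.

DC→A4→V1→L1→Q2→Y4→Q7→DC: 7+26+29+17+13+16+20 = 128
DC→A4→V1→L1→Q2→Q7→Y4→DC: 7+26+29+17+15+16+9 = 119
DC→A4→V1→L1→Y4→Q2→Q7→DC: 7+26+29+6+13+15+20 = 116
DC→A4→V1→L1→Y4→Q7→Q2→DC: 7+26+29+6+16+15+14 = 113
DC→A4→V1→L1→Q7→Q2→Y4→DC: 7+26+29+22+15+13+9 = 121
DC→A4→V1→L1→Q7→Y4→Q2→DC: 7+26+29+22+16+13+14 = 127
DC→A4→V1→Q2→L1→Y4→Q7→DC: 7+26+24+17+6+16+20 = 116
DC→A4→V1→Q2→L1→Q7→Y4→DC: 7+26+24+17+22+16+9 = 121
… (352 more)
DC→A4→Q7→Q2→V1→Y4→L1→DC: 7+13+15+24+23+6+3 = 91  ← best
The minimum is 91.
One optimal route: DC → A4 → Q7 → Q2 → V1 → Y4 → L1 → DC (or its reverse).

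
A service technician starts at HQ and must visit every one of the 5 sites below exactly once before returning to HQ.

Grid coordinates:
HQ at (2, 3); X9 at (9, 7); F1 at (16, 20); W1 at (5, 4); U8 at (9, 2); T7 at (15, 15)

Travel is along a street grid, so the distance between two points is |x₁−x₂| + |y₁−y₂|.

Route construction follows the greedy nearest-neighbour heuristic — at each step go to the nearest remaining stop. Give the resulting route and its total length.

Total distance 66 via the nearest-neighbour route HQ → W1 → U8 → X9 → T7 → F1 → HQ.

HQ → [W1:4 / U8:8 / X9:11 / T7:25 / F1:31] → W1 (4)
W1 → [U8:6 / X9:7 / T7:21 / F1:27] → U8 (6)
U8 → [X9:5 / T7:19 / F1:25] → X9 (5)
X9 → [T7:14 / F1:20] → T7 (14)
T7 → [F1:6] → F1 (6)
Return F1→HQ: 31.
Total = 4 + 6 + 5 + 14 + 6 + 31 = 66.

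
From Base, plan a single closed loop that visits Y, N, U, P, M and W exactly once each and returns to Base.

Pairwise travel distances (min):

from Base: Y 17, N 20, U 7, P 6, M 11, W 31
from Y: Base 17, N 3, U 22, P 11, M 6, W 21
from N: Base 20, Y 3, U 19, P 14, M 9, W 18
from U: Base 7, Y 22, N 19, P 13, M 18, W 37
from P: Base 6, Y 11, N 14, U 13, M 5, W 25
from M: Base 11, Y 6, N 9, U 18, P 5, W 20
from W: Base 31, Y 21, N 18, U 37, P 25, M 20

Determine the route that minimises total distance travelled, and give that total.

With 6 stops there are 6!/2 = 360 distinct round trips (a route and its reverse cost the same).
Base→Y→N→U→P→M→W→Base: 17+3+19+13+5+20+31 = 108
Base→Y→N→U→P→W→M→Base: 17+3+19+13+25+20+11 = 108
Base→Y→N→U→M→P→W→Base: 17+3+19+18+5+25+31 = 118
Base→Y→N→U→M→W→P→Base: 17+3+19+18+20+25+6 = 108
Base→Y→N→U→W→P→M→Base: 17+3+19+37+25+5+11 = 117
Base→Y→N→U→W→M→P→Base: 17+3+19+37+20+5+6 = 107
Base→Y→N→P→U→M→W→Base: 17+3+14+13+18+20+31 = 116
Base→Y→N→P→U→W→M→Base: 17+3+14+13+37+20+11 = 115
… (352 more)
Base→U→Y→N→W→M→P→Base: 7+22+3+18+20+5+6 = 81  ← best
The minimum is 81.
One optimal route: Base → U → Y → N → W → M → P → Base (or its reverse).

Shortest round trip = 81 min.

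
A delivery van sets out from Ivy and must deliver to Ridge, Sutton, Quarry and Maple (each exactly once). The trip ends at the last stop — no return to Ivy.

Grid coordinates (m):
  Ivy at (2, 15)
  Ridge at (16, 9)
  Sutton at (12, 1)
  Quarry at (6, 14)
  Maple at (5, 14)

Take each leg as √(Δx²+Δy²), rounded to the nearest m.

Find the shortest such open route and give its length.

There are 4! = 24 possible orderings.
Ivy - Ridge - Sutton - Quarry - Maple: 15+9+14+1 = 39
Ivy - Ridge - Sutton - Maple - Quarry: 15+9+15+1 = 40
Ivy - Ridge - Quarry - Sutton - Maple: 15+11+14+15 = 55
Ivy - Ridge - Quarry - Maple - Sutton: 15+11+1+15 = 42
Ivy - Ridge - Maple - Sutton - Quarry: 15+12+15+14 = 56
Ivy - Ridge - Maple - Quarry - Sutton: 15+12+1+14 = 42
Ivy - Sutton - Ridge - Quarry - Maple: 17+9+11+1 = 38
Ivy - Sutton - Ridge - Maple - Quarry: 17+9+12+1 = 39
Ivy - Sutton - Quarry - Ridge - Maple: 17+14+11+12 = 54
Ivy - Sutton - Quarry - Maple - Ridge: 17+14+1+12 = 44
Ivy - Sutton - Maple - Ridge - Quarry: 17+15+12+11 = 55
Ivy - Sutton - Maple - Quarry - Ridge: 17+15+1+11 = 44
Ivy - Quarry - Ridge - Sutton - Maple: 4+11+9+15 = 39
Ivy - Quarry - Ridge - Maple - Sutton: 4+11+12+15 = 42
… (10 more)
Ivy - Maple - Quarry - Ridge - Sutton: 3+1+11+9 = 24  ← best
The minimum is 24.
One shortest path: Ivy → Maple → Quarry → Ridge → Sutton.

Minimum one-way distance = 24 m.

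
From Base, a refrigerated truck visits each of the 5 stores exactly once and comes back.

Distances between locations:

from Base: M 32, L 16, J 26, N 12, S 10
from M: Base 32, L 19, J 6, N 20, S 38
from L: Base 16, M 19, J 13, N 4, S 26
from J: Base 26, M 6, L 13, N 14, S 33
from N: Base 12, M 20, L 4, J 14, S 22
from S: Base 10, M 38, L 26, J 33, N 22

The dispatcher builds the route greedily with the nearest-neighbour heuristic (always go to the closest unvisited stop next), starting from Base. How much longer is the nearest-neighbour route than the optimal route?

From Base: S=10, N=12, L=16, J=26, M=32 → choose S (10).
From S: N=22, L=26, J=33, M=38 → choose N (22).
From N: L=4, J=14, M=20 → choose L (4).
From L: J=13, M=19 → choose J (13).
From J: M=6 → choose M (6).
NN route Base → S → N → L → J → M → Base costs 87.
Optimal: Base → N → L → J → M → S → Base costs 83 (by enumerating all 60 distinct tours).
Excess = 87 − 83 = 4.

Excess over optimum: 4.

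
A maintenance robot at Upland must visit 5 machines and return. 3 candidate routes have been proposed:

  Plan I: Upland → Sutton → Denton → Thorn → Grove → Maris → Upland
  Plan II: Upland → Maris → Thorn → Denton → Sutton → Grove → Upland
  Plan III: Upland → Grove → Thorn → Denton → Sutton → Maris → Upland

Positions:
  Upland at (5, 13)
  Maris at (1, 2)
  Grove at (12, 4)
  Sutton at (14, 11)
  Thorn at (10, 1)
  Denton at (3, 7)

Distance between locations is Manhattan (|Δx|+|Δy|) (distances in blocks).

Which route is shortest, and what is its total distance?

Plan I: 11 + 15 + 13 + 5 + 13 + 15 = 72
Plan II: 15 + 10 + 13 + 15 + 9 + 16 = 78
Plan III: 16 + 5 + 13 + 15 + 22 + 15 = 86

Shortest is Plan I, total 72 blocks.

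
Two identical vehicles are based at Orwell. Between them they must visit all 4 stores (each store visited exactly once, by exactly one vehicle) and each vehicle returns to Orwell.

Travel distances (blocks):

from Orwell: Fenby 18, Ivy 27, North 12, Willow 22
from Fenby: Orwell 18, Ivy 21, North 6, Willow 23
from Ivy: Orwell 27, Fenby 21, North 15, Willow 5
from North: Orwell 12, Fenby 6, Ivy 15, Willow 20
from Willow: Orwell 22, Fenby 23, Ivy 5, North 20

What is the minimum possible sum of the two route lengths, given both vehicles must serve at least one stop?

Minimum combined distance: 90 blocks.

Try each way of splitting the stops between the two vehicles (each non-empty) and, for each split, find the best tour for each vehicle:
  {Fenby} + {Ivy, North, Willow}: 36 + 54 = 90
  {Ivy} + {Fenby, North, Willow}: 54 + 63 = 117
  {Fenby, Ivy} + {North, Willow}: 66 + 54 = 120
  {North} + {Fenby, Ivy, Willow}: 24 + 66 = 90
  {Fenby, North} + {Ivy, Willow}: 36 + 54 = 90
  {Ivy, North} + {Fenby, Willow}: 54 + 63 = 117
  … (7 splits in total)
Best: vehicle 1 Orwell → Fenby → Orwell = 36; vehicle 2 Orwell → North → Ivy → Willow → Orwell = 54; combined 90.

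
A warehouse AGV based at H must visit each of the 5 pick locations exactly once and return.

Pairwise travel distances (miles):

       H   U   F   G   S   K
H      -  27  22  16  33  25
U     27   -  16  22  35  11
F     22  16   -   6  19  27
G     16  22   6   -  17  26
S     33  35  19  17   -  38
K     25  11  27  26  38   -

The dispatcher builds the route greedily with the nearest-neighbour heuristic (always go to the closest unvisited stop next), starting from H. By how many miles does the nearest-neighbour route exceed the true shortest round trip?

H: G=16, F=22, K=25, U=27, S=33 ⇒ G
G: F=6, S=17, U=22, K=26 ⇒ F
F: U=16, S=19, K=27 ⇒ U
U: K=11, S=35 ⇒ K
K: S=38 ⇒ S
NN route H → G → F → U → K → S → H costs 120.
Optimal: H → G → S → F → U → K → H costs 104 (by enumerating all 60 distinct tours).
Excess = 120 − 104 = 16.

The nearest-neighbour route is 16 miles longer than optimal.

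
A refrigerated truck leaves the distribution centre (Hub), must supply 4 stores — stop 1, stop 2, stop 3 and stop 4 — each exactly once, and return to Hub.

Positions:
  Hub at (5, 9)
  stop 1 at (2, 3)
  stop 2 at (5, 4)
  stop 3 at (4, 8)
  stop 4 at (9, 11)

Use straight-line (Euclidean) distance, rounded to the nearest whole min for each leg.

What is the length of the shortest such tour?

With 4 stops there are 4!/2 = 12 distinct round trips (a route and its reverse cost the same).
Hub→stop 1→stop 2→stop 3→stop 4→Hub: 7+3+4+6+4 = 24
Hub→stop 1→stop 2→stop 4→stop 3→Hub: 7+3+8+6+1 = 25
Hub→stop 1→stop 3→stop 2→stop 4→Hub: 7+5+4+8+4 = 28
Hub→stop 1→stop 3→stop 4→stop 2→Hub: 7+5+6+8+5 = 31
Hub→stop 1→stop 4→stop 2→stop 3→Hub: 7+11+8+4+1 = 31
Hub→stop 1→stop 4→stop 3→stop 2→Hub: 7+11+6+4+5 = 33
Hub→stop 2→stop 1→stop 3→stop 4→Hub: 5+3+5+6+4 = 23
Hub→stop 2→stop 1→stop 4→stop 3→Hub: 5+3+11+6+1 = 26
Hub→stop 2→stop 3→stop 1→stop 4→Hub: 5+4+5+11+4 = 29
Hub→stop 2→stop 4→stop 1→stop 3→Hub: 5+8+11+5+1 = 30
Hub→stop 3→stop 1→stop 2→stop 4→Hub: 1+5+3+8+4 = 21
Hub→stop 3→stop 2→stop 1→stop 4→Hub: 1+4+3+11+4 = 23
The minimum is 21.
One optimal route: Hub → stop 3 → stop 1 → stop 2 → stop 4 → Hub (or its reverse).

Minimum total distance: 21 min.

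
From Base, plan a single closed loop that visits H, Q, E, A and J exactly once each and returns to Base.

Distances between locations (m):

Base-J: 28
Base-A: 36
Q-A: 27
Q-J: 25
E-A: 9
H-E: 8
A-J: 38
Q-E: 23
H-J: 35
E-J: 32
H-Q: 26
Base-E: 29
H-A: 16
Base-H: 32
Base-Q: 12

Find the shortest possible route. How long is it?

Shortest round trip = 119 m.

Base → H → Q → E → A → J → Base: 32+26+23+9+38+28 = 156
Base → H → Q → E → J → A → Base: 32+26+23+32+38+36 = 187
Base → H → Q → A → E → J → Base: 32+26+27+9+32+28 = 154
Base → H → Q → A → J → E → Base: 32+26+27+38+32+29 = 184
Base → H → Q → J → E → A → Base: 32+26+25+32+9+36 = 160
Base → H → Q → J → A → E → Base: 32+26+25+38+9+29 = 159
Base → H → E → Q → A → J → Base: 32+8+23+27+38+28 = 156
Base → H → E → Q → J → A → Base: 32+8+23+25+38+36 = 162
Base → H → E → A → Q → J → Base: 32+8+9+27+25+28 = 129
Base → H → E → A → J → Q → Base: 32+8+9+38+25+12 = 124
Base → H → E → J → Q → A → Base: 32+8+32+25+27+36 = 160
Base → H → E → J → A → Q → Base: 32+8+32+38+27+12 = 149
Base → H → A → Q → E → J → Base: 32+16+27+23+32+28 = 158
Base → H → A → Q → J → E → Base: 32+16+27+25+32+29 = 161
… (46 more)
Base → Q → A → E → H → J → Base: 12+27+9+8+35+28 = 119  ← best
The minimum is 119.
One optimal route: Base → Q → A → E → H → J → Base (or its reverse).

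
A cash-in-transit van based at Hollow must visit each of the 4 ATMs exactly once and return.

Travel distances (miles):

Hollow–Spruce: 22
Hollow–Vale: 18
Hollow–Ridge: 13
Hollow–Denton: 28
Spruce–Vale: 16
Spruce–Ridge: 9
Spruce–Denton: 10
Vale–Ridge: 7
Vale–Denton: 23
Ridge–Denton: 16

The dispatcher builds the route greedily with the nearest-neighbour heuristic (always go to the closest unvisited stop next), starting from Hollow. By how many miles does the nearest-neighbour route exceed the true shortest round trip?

From Hollow: Ridge=13, Vale=18, Spruce=22, Denton=28 → choose Ridge (13).
From Ridge: Vale=7, Spruce=9, Denton=16 → choose Vale (7).
From Vale: Spruce=16, Denton=23 → choose Spruce (16).
From Spruce: Denton=10 → choose Denton (10).
NN route Hollow → Ridge → Vale → Spruce → Denton → Hollow costs 74.
Optimal: Hollow → Vale → Ridge → Spruce → Denton → Hollow costs 72 (by enumerating all 12 distinct tours).
Excess = 74 − 72 = 2.

Excess over optimum: 2 miles.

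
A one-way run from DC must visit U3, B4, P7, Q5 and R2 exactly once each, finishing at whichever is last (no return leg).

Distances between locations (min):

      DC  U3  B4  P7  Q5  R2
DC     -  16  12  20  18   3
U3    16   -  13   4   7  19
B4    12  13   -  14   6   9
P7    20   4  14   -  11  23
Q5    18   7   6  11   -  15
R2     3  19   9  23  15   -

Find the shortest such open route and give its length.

There are 5! = 120 possible orderings.
DC→U3→B4→P7→Q5→R2: 16+13+14+11+15 = 69
DC→U3→B4→P7→R2→Q5: 16+13+14+23+15 = 81
DC→U3→B4→Q5→P7→R2: 16+13+6+11+23 = 69
DC→U3→B4→Q5→R2→P7: 16+13+6+15+23 = 73
DC→U3→B4→R2→P7→Q5: 16+13+9+23+11 = 72
DC→U3→B4→R2→Q5→P7: 16+13+9+15+11 = 64
DC→U3→P7→B4→Q5→R2: 16+4+14+6+15 = 55
DC→U3→P7→B4→R2→Q5: 16+4+14+9+15 = 58
DC→U3→P7→Q5→B4→R2: 16+4+11+6+9 = 46
DC→U3→P7→Q5→R2→B4: 16+4+11+15+9 = 55
DC→U3→P7→R2→B4→Q5: 16+4+23+9+6 = 58
DC→U3→P7→R2→Q5→B4: 16+4+23+15+6 = 64
DC→U3→Q5→B4→P7→R2: 16+7+6+14+23 = 66
DC→U3→Q5→B4→R2→P7: 16+7+6+9+23 = 61
… (106 more)
DC→R2→B4→Q5→U3→P7: 3+9+6+7+4 = 29  ← best
The minimum is 29.
One shortest path: DC → R2 → B4 → Q5 → U3 → P7.

Minimum one-way distance = 29 min.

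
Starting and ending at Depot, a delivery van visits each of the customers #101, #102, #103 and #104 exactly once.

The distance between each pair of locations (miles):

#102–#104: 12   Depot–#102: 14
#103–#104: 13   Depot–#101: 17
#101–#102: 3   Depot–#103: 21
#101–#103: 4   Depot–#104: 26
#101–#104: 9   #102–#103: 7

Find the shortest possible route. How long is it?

Shortest round trip = 60 miles.

With 4 stops there are 4!/2 = 12 distinct round trips (a route and its reverse cost the same).
Depot→#101→#102→#103→#104→Depot: 17+3+7+13+26 = 66
Depot→#101→#102→#104→#103→Depot: 17+3+12+13+21 = 66
Depot→#101→#103→#102→#104→Depot: 17+4+7+12+26 = 66
Depot→#101→#103→#104→#102→Depot: 17+4+13+12+14 = 60
Depot→#101→#104→#102→#103→Depot: 17+9+12+7+21 = 66
Depot→#101→#104→#103→#102→Depot: 17+9+13+7+14 = 60
Depot→#102→#101→#103→#104→Depot: 14+3+4+13+26 = 60
Depot→#102→#101→#104→#103→Depot: 14+3+9+13+21 = 60
Depot→#102→#103→#101→#104→Depot: 14+7+4+9+26 = 60
Depot→#102→#104→#101→#103→Depot: 14+12+9+4+21 = 60
Depot→#103→#101→#102→#104→Depot: 21+4+3+12+26 = 66
Depot→#103→#102→#101→#104→Depot: 21+7+3+9+26 = 66
The minimum is 60.
One optimal route: Depot → #101 → #103 → #104 → #102 → Depot (or its reverse).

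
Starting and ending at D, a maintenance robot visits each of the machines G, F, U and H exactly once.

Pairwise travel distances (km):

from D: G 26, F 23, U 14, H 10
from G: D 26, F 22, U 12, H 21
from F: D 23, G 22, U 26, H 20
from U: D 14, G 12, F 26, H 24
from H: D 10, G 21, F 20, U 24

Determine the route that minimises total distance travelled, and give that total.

Minimum total distance: 78 km.

With 4 stops there are 4!/2 = 12 distinct round trips (a route and its reverse cost the same).
D - G - F - U - H - D: 26+22+26+24+10 = 108
D - G - F - H - U - D: 26+22+20+24+14 = 106
D - G - U - F - H - D: 26+12+26+20+10 = 94
D - G - U - H - F - D: 26+12+24+20+23 = 105
D - G - H - F - U - D: 26+21+20+26+14 = 107
D - G - H - U - F - D: 26+21+24+26+23 = 120
D - F - G - U - H - D: 23+22+12+24+10 = 91
D - F - G - H - U - D: 23+22+21+24+14 = 104
D - F - U - G - H - D: 23+26+12+21+10 = 92
D - F - H - G - U - D: 23+20+21+12+14 = 90
D - U - G - F - H - D: 14+12+22+20+10 = 78
D - U - F - G - H - D: 14+26+22+21+10 = 93
The minimum is 78.
One optimal route: D → U → G → F → H → D (or its reverse).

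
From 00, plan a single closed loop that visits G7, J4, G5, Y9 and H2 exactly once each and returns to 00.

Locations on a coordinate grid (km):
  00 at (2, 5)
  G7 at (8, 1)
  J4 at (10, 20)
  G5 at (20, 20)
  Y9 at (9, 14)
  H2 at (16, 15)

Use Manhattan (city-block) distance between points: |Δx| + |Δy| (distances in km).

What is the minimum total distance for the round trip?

Minimum total distance: 74 km.

With 5 stops there are 5!/2 = 60 distinct round trips (a route and its reverse cost the same).
00 → G7 → J4 → G5 → Y9 → H2 → 00: 10+21+10+17+8+24 = 90
00 → G7 → J4 → G5 → H2 → Y9 → 00: 10+21+10+9+8+16 = 74
00 → G7 → J4 → Y9 → G5 → H2 → 00: 10+21+7+17+9+24 = 88
00 → G7 → J4 → Y9 → H2 → G5 → 00: 10+21+7+8+9+33 = 88
00 → G7 → J4 → H2 → G5 → Y9 → 00: 10+21+11+9+17+16 = 84
00 → G7 → J4 → H2 → Y9 → G5 → 00: 10+21+11+8+17+33 = 100
00 → G7 → G5 → J4 → Y9 → H2 → 00: 10+31+10+7+8+24 = 90
00 → G7 → G5 → J4 → H2 → Y9 → 00: 10+31+10+11+8+16 = 86
00 → G7 → G5 → Y9 → J4 → H2 → 00: 10+31+17+7+11+24 = 100
00 → G7 → G5 → Y9 → H2 → J4 → 00: 10+31+17+8+11+23 = 100
00 → G7 → G5 → H2 → J4 → Y9 → 00: 10+31+9+11+7+16 = 84
00 → G7 → G5 → H2 → Y9 → J4 → 00: 10+31+9+8+7+23 = 88
00 → G7 → Y9 → J4 → G5 → H2 → 00: 10+14+7+10+9+24 = 74
00 → G7 → Y9 → J4 → H2 → G5 → 00: 10+14+7+11+9+33 = 84
… (46 more)
The minimum is 74.
One optimal route: 00 → G7 → J4 → G5 → H2 → Y9 → 00 (or its reverse).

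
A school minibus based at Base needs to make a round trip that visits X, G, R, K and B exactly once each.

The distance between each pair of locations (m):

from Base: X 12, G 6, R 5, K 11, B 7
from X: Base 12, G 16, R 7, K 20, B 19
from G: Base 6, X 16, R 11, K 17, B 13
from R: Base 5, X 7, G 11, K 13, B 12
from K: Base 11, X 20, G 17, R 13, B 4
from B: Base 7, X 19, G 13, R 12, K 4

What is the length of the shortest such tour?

There are 60 distinct closed tours to check (reversals are equivalent).
Base - X - G - R - K - B - Base: 12+16+11+13+4+7 = 63
Base - X - G - R - B - K - Base: 12+16+11+12+4+11 = 66
Base - X - G - K - R - B - Base: 12+16+17+13+12+7 = 77
Base - X - G - K - B - R - Base: 12+16+17+4+12+5 = 66
Base - X - G - B - R - K - Base: 12+16+13+12+13+11 = 77
Base - X - G - B - K - R - Base: 12+16+13+4+13+5 = 63
Base - X - R - G - K - B - Base: 12+7+11+17+4+7 = 58
Base - X - R - G - B - K - Base: 12+7+11+13+4+11 = 58
Base - X - R - K - G - B - Base: 12+7+13+17+13+7 = 69
Base - X - R - K - B - G - Base: 12+7+13+4+13+6 = 55
Base - X - R - B - G - K - Base: 12+7+12+13+17+11 = 72
Base - X - R - B - K - G - Base: 12+7+12+4+17+6 = 58
Base - X - K - G - R - B - Base: 12+20+17+11+12+7 = 79
Base - X - K - G - B - R - Base: 12+20+17+13+12+5 = 79
… (46 more)
Base - G - X - R - K - B - Base: 6+16+7+13+4+7 = 53  ← best
The minimum is 53.
One optimal route: Base → G → X → R → K → B → Base (or its reverse).

Minimum total distance: 53 m.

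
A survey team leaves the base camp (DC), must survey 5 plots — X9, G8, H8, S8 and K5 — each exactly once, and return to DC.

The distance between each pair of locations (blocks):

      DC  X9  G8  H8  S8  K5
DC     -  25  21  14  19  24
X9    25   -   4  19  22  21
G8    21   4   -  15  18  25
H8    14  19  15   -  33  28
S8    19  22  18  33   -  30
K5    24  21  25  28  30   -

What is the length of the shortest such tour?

With 5 stops there are 5!/2 = 60 distinct round trips (a route and its reverse cost the same).
DC-X9-G8-H8-S8-K5-DC: 25+4+15+33+30+24 = 131
DC-X9-G8-H8-K5-S8-DC: 25+4+15+28+30+19 = 121
DC-X9-G8-S8-H8-K5-DC: 25+4+18+33+28+24 = 132
DC-X9-G8-S8-K5-H8-DC: 25+4+18+30+28+14 = 119
DC-X9-G8-K5-H8-S8-DC: 25+4+25+28+33+19 = 134
DC-X9-G8-K5-S8-H8-DC: 25+4+25+30+33+14 = 131
DC-X9-H8-G8-S8-K5-DC: 25+19+15+18+30+24 = 131
DC-X9-H8-G8-K5-S8-DC: 25+19+15+25+30+19 = 133
DC-X9-H8-S8-G8-K5-DC: 25+19+33+18+25+24 = 144
DC-X9-H8-S8-K5-G8-DC: 25+19+33+30+25+21 = 153
DC-X9-H8-K5-G8-S8-DC: 25+19+28+25+18+19 = 134
DC-X9-H8-K5-S8-G8-DC: 25+19+28+30+18+21 = 141
DC-X9-S8-G8-H8-K5-DC: 25+22+18+15+28+24 = 132
DC-X9-S8-G8-K5-H8-DC: 25+22+18+25+28+14 = 132
… (46 more)
DC-H8-G8-X9-K5-S8-DC: 14+15+4+21+30+19 = 103  ← best
The minimum is 103.
One optimal route: DC → H8 → G8 → X9 → K5 → S8 → DC (or its reverse).

Shortest round trip = 103 blocks.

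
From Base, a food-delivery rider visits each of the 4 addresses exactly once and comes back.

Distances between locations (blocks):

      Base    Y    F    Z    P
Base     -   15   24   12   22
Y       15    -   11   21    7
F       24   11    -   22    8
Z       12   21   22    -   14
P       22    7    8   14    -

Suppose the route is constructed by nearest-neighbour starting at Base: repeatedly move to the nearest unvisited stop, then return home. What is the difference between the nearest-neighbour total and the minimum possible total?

From Base: Z=12, Y=15, P=22, F=24 → choose Z (12).
From Z: P=14, Y=21, F=22 → choose P (14).
From P: Y=7, F=8 → choose Y (7).
From Y: F=11 → choose F (11).
NN route Base → Z → P → Y → F → Base costs 68.
Optimal: Base → Y → F → P → Z → Base costs 60 (by enumerating all 12 distinct tours).
Excess = 68 − 60 = 8.

The nearest-neighbour route is 8 blocks longer than optimal.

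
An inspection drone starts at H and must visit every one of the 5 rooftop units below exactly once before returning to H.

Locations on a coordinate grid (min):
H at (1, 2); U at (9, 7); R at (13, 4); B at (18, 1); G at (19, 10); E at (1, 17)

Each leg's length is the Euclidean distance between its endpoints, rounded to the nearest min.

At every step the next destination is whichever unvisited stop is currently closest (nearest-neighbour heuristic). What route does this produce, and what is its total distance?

63 min along H → U → R → B → G → E → H.

From H: distances to unvisited — U=9, R=12, E=15, B=17, G=20. Nearest is U (9).
From U: distances to unvisited — R=5, G=10, B=11, E=13. Nearest is R (5).
From R: distances to unvisited — B=6, G=8, E=18. Nearest is B (6).
From B: distances to unvisited — G=9, E=23. Nearest is G (9).
From G: distances to unvisited — E=19. Nearest is E (19).
Return E→H: 15.
Total = 9 + 5 + 6 + 9 + 19 + 15 = 63.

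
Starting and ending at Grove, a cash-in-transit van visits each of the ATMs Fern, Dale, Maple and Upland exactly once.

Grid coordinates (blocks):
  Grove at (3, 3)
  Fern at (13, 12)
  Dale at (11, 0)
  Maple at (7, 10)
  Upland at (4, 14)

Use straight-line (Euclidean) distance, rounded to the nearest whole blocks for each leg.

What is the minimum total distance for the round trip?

With 4 stops there are 4!/2 = 12 distinct round trips (a route and its reverse cost the same).
Grove → Fern → Dale → Maple → Upland → Grove: 13+12+11+5+11 = 52
Grove → Fern → Dale → Upland → Maple → Grove: 13+12+16+5+8 = 54
Grove → Fern → Maple → Dale → Upland → Grove: 13+6+11+16+11 = 57
Grove → Fern → Maple → Upland → Dale → Grove: 13+6+5+16+9 = 49
Grove → Fern → Upland → Dale → Maple → Grove: 13+9+16+11+8 = 57
Grove → Fern → Upland → Maple → Dale → Grove: 13+9+5+11+9 = 47
Grove → Dale → Fern → Maple → Upland → Grove: 9+12+6+5+11 = 43
Grove → Dale → Fern → Upland → Maple → Grove: 9+12+9+5+8 = 43
Grove → Dale → Maple → Fern → Upland → Grove: 9+11+6+9+11 = 46
Grove → Dale → Upland → Fern → Maple → Grove: 9+16+9+6+8 = 48
Grove → Maple → Fern → Dale → Upland → Grove: 8+6+12+16+11 = 53
Grove → Maple → Dale → Fern → Upland → Grove: 8+11+12+9+11 = 51
The minimum is 43.
One optimal route: Grove → Dale → Fern → Maple → Upland → Grove (or its reverse).

Minimum total distance: 43 blocks.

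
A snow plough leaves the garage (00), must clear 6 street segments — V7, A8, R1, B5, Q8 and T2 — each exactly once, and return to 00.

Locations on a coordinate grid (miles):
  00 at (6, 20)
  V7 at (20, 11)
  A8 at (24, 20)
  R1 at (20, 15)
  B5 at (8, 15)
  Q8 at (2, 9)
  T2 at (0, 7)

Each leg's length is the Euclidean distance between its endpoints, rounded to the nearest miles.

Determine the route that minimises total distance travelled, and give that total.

Shortest round trip = 64 miles.

With 6 stops there are 6!/2 = 360 distinct round trips (a route and its reverse cost the same).
00 - V7 - A8 - R1 - B5 - Q8 - T2 - 00: 17+10+6+12+8+3+14 = 70
00 - V7 - A8 - R1 - B5 - T2 - Q8 - 00: 17+10+6+12+11+3+12 = 71
00 - V7 - A8 - R1 - Q8 - B5 - T2 - 00: 17+10+6+19+8+11+14 = 85
00 - V7 - A8 - R1 - Q8 - T2 - B5 - 00: 17+10+6+19+3+11+5 = 71
00 - V7 - A8 - R1 - T2 - B5 - Q8 - 00: 17+10+6+22+11+8+12 = 86
00 - V7 - A8 - R1 - T2 - Q8 - B5 - 00: 17+10+6+22+3+8+5 = 71
00 - V7 - A8 - B5 - R1 - Q8 - T2 - 00: 17+10+17+12+19+3+14 = 92
00 - V7 - A8 - B5 - R1 - T2 - Q8 - 00: 17+10+17+12+22+3+12 = 93
… (352 more)
00 - A8 - R1 - V7 - T2 - Q8 - B5 - 00: 18+6+4+20+3+8+5 = 64  ← best
The minimum is 64.
One optimal route: 00 → A8 → R1 → V7 → T2 → Q8 → B5 → 00 (or its reverse).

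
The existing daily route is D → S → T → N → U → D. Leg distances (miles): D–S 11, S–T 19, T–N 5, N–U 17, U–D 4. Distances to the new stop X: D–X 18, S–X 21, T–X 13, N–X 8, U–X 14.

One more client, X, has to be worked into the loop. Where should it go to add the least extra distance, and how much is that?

Insertion cost between consecutive stops i–j is d(i,X) + d(X,j) − d(i,j):
  between D and S: 18 + 21 − 11 = 28
  between S and T: 21 + 13 − 19 = 15
  between T and N: 13 + 8 − 5 = 16
  between N and U: 8 + 14 − 17 = 5
  between U and D: 14 + 18 − 4 = 28
Cheapest insertion is between N and U, adding 5.
New total = 56 + 5 = 61.

Adding 5 miles by placing X on the N–U leg.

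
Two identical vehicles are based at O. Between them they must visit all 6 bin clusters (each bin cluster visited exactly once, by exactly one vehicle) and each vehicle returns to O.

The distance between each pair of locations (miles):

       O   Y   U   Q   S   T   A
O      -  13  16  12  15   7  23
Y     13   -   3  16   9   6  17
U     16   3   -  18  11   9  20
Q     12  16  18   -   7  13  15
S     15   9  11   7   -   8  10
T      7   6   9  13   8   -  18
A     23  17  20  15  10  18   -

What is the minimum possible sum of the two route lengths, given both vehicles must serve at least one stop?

Check every non-empty split of the stops between the two vehicles; for each half take its own optimal tour:
  {Y} + {U, Q, S, T, A}: 26 + 64 = 90
  {U} + {Y, Q, S, T, A}: 32 + 59 = 91
  {Y, U} + {Q, S, T, A}: 32 + 52 = 84
  {Q} + {Y, U, S, T, A}: 24 + 60 = 84
  {Y, Q} + {U, S, T, A}: 41 + 60 = 101
  {U, Q} + {Y, S, T, A}: 46 + 55 = 101
  … (31 splits in total)
  {T} + {Y, U, Q, S, A}: 14 + 64 = 78  ← best
Best: vehicle 1 O → T → O = 14; vehicle 2 O → Y → U → S → A → Q → O = 64; combined 78.

Minimum combined distance: 78 miles.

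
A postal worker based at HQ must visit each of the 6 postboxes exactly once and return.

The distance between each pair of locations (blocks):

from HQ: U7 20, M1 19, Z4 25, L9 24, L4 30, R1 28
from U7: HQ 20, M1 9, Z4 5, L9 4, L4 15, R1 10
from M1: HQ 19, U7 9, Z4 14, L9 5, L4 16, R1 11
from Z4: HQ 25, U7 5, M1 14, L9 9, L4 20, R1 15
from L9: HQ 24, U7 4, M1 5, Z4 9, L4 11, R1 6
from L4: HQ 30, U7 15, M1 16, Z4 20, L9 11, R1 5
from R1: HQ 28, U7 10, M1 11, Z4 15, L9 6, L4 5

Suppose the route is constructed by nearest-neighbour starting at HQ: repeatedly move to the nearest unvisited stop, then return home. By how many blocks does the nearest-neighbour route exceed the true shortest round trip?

Excess over optimum: 3 blocks.

From HQ: M1=19, U7=20, L9=24, Z4=25, R1=28, L4=30 → choose M1 (19).
From M1: L9=5, U7=9, R1=11, Z4=14, L4=16 → choose L9 (5).
From L9: U7=4, R1=6, Z4=9, L4=11 → choose U7 (4).
From U7: Z4=5, R1=10, L4=15 → choose Z4 (5).
From Z4: R1=15, L4=20 → choose R1 (15).
From R1: L4=5 → choose L4 (5).
NN route HQ → M1 → L9 → U7 → Z4 → R1 → L4 → HQ costs 83.
Optimal: HQ → U7 → Z4 → L9 → L4 → R1 → M1 → HQ costs 80 (by enumerating all 360 distinct tours).
Excess = 83 − 80 = 3.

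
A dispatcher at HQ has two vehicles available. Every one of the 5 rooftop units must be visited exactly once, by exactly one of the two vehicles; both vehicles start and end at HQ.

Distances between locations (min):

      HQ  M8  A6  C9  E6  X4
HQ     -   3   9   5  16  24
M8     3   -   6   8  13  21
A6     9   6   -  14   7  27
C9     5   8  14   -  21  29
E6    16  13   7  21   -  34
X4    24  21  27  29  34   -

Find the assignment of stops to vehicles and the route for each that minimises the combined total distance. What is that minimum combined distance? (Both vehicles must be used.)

Minimum combined distance: 84 min.

There are 2^4 − 1 = 15 ways to divide the 5 stops into two non-empty groups. For each, the best each vehicle can do is its own shortest tour through its group:
  {M8} + {A6, C9, E6, X4}: 6 + 84 = 90
  {A6} + {M8, C9, E6, X4}: 18 + 84 = 102
  {M8, A6} + {C9, E6, X4}: 18 + 84 = 102
  {C9} + {M8, A6, E6, X4}: 10 + 74 = 84
  {M8, C9} + {A6, E6, X4}: 16 + 74 = 90
  {A6, C9} + {M8, E6, X4}: 28 + 74 = 102
  … (15 splits in total)
Best: vehicle 1 HQ → C9 → HQ = 10; vehicle 2 HQ → M8 → A6 → E6 → X4 → HQ = 74; combined 84.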